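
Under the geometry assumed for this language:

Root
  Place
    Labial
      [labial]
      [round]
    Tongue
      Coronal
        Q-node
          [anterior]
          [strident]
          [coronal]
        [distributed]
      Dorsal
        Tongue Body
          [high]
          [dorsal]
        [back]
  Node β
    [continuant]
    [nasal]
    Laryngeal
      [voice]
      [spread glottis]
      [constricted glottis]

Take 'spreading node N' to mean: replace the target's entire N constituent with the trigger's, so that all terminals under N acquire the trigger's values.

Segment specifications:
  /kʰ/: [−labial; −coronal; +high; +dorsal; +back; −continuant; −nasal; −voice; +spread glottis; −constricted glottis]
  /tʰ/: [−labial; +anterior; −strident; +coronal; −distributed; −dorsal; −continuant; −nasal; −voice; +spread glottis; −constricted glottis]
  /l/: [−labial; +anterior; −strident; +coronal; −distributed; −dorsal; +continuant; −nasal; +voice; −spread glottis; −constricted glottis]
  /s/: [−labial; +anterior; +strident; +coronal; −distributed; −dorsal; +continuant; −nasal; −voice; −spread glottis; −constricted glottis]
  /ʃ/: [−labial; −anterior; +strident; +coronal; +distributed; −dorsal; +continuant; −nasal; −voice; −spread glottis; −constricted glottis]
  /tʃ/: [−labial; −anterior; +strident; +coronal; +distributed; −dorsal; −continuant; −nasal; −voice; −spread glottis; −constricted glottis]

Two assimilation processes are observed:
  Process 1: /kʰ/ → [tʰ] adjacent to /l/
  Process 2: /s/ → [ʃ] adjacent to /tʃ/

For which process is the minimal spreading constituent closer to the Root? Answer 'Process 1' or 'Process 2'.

Process 1: the features that change are [coronal], [anterior], [distributed], [strident], [dorsal], [high], [back]; the minimal node is Tongue (depth 2).
Process 2: the features that change are [anterior], [distributed]; the minimal node is Coronal (depth 3).
Depth 2 < depth 3; Process 1 involves the structurally higher constituent Tongue.

Process 1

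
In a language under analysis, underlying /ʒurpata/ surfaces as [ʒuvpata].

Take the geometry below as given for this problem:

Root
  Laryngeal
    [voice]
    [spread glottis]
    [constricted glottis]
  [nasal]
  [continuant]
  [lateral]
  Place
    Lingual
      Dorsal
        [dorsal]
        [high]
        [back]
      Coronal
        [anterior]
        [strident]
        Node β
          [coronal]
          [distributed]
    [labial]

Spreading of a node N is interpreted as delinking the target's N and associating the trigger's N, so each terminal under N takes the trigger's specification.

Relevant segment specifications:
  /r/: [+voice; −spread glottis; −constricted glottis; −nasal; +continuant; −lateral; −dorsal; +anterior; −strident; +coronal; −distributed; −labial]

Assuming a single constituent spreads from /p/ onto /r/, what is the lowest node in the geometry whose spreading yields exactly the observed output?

Comparing /r/ with its surface form [v], the features that change are [labial], [coronal], [anterior], [distributed], [strident].
These terminals are all dominated by Place, and no proper subconstituent of Place covers them all; Place is their lowest common ancestor.
Spreading Place from /p/ overwrites each of those terminals with /p/'s values, yielding exactly [v].
[voice], [continuant] — on which /p/ differs from /r/ — are unchanged, so Root cannot have spread; the constituent is no larger than Place.

Place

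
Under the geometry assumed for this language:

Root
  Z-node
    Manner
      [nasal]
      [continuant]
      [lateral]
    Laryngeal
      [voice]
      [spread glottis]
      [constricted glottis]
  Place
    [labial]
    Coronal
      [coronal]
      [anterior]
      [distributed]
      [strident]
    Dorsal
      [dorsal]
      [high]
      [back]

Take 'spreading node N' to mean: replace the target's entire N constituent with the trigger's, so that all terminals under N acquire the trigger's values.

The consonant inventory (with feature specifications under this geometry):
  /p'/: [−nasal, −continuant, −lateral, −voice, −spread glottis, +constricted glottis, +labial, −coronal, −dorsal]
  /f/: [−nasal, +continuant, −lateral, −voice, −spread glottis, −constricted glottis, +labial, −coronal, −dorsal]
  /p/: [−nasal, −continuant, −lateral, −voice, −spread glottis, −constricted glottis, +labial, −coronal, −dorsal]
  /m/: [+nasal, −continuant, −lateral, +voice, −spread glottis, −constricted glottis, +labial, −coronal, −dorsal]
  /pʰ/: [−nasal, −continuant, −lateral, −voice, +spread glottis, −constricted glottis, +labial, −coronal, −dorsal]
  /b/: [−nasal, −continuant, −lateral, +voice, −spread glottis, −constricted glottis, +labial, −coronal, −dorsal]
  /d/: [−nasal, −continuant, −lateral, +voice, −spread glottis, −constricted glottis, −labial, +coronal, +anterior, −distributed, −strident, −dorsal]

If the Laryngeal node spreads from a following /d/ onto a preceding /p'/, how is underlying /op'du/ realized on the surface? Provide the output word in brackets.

[obdu]

The Laryngeal node dominates the terminals [voice], [spread glottis], [constricted glottis].
After delinking /p'/'s Laryngeal and linking /d/'s, the affected terminals become [+voice], [−spread glottis], [−constricted glottis]; [nasal], [continuant], [lateral], … (outside Laryngeal) are retained from /p'/.
This feature bundle is that of [b], so /op'du/ surfaces as [obdu].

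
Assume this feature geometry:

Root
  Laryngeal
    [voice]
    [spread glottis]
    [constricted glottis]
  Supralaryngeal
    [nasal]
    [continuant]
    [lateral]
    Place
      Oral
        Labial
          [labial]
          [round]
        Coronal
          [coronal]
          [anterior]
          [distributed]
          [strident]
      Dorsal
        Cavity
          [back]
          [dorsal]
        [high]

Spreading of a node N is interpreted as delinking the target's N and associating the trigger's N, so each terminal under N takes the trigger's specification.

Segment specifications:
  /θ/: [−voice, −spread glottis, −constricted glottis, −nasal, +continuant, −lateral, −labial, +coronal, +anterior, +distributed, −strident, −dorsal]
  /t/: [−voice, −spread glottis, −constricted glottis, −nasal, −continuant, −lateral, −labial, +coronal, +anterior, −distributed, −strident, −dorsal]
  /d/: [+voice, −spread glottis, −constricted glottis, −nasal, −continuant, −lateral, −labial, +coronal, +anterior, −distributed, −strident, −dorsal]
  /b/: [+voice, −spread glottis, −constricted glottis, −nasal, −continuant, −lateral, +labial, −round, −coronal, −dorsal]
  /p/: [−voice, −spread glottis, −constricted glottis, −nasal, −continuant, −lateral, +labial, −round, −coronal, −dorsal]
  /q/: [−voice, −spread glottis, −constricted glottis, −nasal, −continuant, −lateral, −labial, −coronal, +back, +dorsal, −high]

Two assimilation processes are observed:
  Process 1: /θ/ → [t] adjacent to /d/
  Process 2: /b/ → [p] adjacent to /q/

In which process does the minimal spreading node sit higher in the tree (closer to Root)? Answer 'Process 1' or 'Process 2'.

Process 1 alters [continuant], [distributed]; the lowest common ancestor is Supralaryngeal (depth 1 from Root).
Process 2 alters [voice]; the lowest dominating node is [voice] (depth 2 from Root).
Depth 1 < depth 2; Process 1 involves the structurally higher constituent Supralaryngeal.

Process 1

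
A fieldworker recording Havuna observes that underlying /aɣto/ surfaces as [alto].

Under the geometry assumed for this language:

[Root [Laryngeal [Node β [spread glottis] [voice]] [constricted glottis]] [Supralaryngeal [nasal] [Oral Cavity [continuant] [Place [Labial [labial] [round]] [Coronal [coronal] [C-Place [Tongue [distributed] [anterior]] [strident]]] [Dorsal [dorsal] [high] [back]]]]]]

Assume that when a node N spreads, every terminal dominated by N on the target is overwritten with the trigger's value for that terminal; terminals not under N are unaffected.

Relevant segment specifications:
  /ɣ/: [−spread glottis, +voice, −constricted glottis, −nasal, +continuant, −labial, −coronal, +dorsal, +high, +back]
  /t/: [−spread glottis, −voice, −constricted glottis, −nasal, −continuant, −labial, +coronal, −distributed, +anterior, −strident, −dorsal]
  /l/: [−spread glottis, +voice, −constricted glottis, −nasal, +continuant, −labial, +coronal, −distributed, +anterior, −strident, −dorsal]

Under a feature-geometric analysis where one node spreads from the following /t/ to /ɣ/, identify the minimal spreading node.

The alternation /ɣ/ → [l] changes [coronal], [anterior], [distributed], [strident], [dorsal], [high], [back] and nothing else.
These terminals are all dominated by Place, and no proper subconstituent of Place covers them all; Place is their lowest common ancestor.
Delinking /ɣ/'s Place and associating /t/'s Place gives precisely the feature bundle of [l].
Since [continuant] is preserved even though /t/ disagrees there, no node above Place spread.

Place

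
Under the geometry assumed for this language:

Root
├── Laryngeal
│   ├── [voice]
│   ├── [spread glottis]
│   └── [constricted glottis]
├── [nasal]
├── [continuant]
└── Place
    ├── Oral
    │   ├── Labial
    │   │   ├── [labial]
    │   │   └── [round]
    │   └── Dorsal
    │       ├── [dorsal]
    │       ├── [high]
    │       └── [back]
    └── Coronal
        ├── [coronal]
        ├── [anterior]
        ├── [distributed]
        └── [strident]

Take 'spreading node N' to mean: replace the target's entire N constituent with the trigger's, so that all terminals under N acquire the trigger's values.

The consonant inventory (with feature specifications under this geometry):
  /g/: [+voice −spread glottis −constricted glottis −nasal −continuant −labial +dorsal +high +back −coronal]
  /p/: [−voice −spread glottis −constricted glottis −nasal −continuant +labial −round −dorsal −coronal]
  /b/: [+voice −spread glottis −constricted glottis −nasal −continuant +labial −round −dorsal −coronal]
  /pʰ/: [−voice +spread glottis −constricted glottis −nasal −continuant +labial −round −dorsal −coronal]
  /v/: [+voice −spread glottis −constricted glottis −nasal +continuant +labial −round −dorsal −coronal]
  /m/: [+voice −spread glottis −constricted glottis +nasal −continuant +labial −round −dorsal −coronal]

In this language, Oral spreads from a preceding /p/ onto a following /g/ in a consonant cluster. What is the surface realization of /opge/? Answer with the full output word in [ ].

Terminals under Oral in this geometry: [labial], [round], [dorsal], [high], [back].
The target acquires /p/'s values for everything under Oral — [+labial], [−round], [−dorsal] — while keeping its own [voice], [spread glottis], [constricted glottis], ….
This feature bundle is that of [b], so /opge/ surfaces as [opbe].

[opbe]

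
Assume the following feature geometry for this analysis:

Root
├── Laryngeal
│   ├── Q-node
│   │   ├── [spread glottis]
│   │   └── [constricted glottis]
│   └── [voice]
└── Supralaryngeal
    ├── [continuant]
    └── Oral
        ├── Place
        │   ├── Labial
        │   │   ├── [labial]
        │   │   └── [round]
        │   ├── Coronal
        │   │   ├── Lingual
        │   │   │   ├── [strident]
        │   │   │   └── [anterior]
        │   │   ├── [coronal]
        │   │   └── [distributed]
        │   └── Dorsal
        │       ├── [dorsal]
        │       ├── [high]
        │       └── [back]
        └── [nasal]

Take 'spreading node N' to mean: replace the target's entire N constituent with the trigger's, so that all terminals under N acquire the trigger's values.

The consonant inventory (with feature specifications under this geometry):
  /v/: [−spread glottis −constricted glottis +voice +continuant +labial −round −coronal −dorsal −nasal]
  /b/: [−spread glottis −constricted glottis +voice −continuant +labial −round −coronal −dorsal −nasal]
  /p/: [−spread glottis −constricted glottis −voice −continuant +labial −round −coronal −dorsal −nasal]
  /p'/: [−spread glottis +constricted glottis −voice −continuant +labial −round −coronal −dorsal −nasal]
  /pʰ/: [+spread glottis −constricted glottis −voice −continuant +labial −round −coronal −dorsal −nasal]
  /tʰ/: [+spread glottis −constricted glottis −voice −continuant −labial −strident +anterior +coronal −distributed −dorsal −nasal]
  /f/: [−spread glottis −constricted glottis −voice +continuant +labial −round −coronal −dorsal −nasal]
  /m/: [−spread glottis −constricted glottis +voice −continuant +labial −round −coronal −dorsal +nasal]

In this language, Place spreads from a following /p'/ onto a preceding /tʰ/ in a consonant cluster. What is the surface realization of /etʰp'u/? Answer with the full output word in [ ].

Place immediately or transitively dominates [labial], [round], [strident], [anterior], [coronal], [distributed], [dorsal], [high], [back].
After delinking /tʰ/'s Place and linking /p'/'s, the affected terminals become [+labial], [−round], [−coronal], [−dorsal]; [spread glottis], [constricted glottis], [voice], … (outside Place) are retained from /tʰ/.
This feature bundle is that of [pʰ], so /etʰp'u/ surfaces as [epʰp'u].

[epʰp'u]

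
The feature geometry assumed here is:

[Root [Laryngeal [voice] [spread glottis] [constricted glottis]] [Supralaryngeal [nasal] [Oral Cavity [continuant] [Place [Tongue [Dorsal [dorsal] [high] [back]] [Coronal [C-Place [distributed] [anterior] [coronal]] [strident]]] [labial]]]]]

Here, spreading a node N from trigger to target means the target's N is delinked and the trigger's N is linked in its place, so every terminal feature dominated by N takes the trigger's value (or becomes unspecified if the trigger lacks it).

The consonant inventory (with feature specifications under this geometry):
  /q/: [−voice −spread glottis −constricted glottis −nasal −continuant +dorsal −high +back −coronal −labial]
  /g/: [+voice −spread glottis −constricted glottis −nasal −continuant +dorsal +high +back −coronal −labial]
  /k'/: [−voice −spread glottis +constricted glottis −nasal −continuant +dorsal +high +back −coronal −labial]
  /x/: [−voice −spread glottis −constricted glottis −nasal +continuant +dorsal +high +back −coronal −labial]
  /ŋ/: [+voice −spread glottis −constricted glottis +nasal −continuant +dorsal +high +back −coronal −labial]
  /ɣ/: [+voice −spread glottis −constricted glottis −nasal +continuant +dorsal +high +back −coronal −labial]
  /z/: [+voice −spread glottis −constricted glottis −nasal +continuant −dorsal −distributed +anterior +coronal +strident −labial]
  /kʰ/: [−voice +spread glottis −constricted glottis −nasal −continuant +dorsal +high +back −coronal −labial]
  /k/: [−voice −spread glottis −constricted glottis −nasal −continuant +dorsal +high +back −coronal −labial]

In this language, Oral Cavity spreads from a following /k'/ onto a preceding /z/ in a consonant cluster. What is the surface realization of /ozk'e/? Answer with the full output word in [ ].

[ogk'e]

Oral Cavity immediately or transitively dominates [continuant], [dorsal], [high], [back], [distributed], [anterior], [coronal], [strident], [labial].
The target acquires /k'/'s values for everything under Oral Cavity — [−continuant], [+dorsal], [+high], [+back], [−coronal], [−labial] — while keeping its own [voice], [spread glottis], [constricted glottis], ….
This feature bundle is that of [g], so /ozk'e/ surfaces as [ogk'e].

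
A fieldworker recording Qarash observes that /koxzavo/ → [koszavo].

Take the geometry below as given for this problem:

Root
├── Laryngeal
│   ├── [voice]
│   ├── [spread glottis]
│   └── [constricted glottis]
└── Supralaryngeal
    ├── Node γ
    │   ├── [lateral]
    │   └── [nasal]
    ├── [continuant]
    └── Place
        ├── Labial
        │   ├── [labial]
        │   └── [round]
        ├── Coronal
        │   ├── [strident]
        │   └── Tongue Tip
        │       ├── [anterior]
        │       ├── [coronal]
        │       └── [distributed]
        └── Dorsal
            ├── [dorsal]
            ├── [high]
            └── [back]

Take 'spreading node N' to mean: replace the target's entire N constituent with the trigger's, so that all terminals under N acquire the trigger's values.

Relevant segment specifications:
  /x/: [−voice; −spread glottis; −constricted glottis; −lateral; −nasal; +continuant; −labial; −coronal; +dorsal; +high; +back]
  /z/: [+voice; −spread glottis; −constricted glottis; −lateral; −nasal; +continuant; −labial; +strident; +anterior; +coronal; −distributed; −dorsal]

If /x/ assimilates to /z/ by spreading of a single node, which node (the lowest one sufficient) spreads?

Feature comparison: [coronal], [anterior], [distributed], [strident], [dorsal], [high], [back] differ between /x/ and [s]; the remaining terminals match.
The smallest constituent containing every changed terminal is Place — each of its daughters lacks at least one of the affected features.
Spreading Place from /z/ overwrites each of those terminals with /z/'s values, yielding exactly [s].
[voice], a feature on which the two segments disagree outside Place, is unchanged — nothing dominating it spread, and Place is the minimal sufficient constituent.

Place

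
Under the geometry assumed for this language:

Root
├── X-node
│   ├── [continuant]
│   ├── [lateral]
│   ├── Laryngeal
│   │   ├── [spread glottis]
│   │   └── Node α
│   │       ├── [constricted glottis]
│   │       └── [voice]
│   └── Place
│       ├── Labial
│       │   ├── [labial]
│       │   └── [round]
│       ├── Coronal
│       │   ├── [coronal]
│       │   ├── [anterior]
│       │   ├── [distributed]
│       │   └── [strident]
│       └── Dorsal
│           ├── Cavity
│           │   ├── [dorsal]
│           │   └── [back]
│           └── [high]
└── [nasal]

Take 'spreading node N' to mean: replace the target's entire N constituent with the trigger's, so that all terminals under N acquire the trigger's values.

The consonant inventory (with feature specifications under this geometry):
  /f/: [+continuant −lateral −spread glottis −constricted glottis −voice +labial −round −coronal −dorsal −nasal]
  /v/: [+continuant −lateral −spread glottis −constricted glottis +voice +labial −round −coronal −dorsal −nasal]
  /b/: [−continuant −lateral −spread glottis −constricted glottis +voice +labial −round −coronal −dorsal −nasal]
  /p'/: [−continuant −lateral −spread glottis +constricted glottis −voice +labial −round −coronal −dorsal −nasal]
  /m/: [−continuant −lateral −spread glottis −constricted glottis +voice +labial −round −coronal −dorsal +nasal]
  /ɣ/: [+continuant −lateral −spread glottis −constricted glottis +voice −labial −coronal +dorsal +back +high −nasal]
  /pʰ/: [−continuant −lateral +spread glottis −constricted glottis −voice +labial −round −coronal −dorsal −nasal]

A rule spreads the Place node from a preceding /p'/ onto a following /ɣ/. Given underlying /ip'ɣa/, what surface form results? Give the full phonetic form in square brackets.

[ip'va]

The Place node dominates the terminals [labial], [round], [coronal], [anterior], [distributed], [strident], [dorsal], [back], [high].
The target acquires /p'/'s values for everything under Place — [+labial], [−round], [−coronal], [−dorsal] — while keeping its own [continuant], [lateral], [spread glottis], ….
This feature bundle is that of [v], so /ip'ɣa/ surfaces as [ip'va].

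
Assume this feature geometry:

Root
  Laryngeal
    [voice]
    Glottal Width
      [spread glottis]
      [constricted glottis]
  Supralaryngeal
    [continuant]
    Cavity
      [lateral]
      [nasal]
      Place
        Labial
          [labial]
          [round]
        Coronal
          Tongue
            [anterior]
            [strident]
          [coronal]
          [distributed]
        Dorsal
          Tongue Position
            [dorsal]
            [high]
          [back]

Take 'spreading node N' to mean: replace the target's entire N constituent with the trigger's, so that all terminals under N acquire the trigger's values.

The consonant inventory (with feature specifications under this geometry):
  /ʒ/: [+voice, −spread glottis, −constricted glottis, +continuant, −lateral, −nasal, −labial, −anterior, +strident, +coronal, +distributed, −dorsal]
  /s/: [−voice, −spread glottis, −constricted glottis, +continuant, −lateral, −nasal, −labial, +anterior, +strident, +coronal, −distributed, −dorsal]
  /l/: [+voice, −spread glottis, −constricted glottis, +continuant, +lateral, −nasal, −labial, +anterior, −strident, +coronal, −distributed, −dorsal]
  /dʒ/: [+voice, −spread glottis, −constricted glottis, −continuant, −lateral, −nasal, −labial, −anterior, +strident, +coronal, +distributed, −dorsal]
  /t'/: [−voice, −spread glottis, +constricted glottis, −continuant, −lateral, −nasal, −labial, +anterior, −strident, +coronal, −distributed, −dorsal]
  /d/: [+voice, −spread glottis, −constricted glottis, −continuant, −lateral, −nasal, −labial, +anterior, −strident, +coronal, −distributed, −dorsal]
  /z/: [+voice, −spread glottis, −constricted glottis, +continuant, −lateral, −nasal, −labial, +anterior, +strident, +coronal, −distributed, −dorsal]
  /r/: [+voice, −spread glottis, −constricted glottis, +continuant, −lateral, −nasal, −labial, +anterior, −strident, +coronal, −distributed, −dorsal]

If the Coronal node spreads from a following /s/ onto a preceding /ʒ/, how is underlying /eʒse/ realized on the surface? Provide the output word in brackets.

[ezse]

Terminals under Coronal in this geometry: [anterior], [strident], [coronal], [distributed].
Spreading Coronal from /s/ onto /ʒ/ replaces those values with /s/'s: [+anterior], [+strident], [+coronal], [−distributed]. Features outside Coronal ([voice], [spread glottis], [constricted glottis], …) stay as in /ʒ/.
This feature bundle is that of [z], so /eʒse/ surfaces as [ezse].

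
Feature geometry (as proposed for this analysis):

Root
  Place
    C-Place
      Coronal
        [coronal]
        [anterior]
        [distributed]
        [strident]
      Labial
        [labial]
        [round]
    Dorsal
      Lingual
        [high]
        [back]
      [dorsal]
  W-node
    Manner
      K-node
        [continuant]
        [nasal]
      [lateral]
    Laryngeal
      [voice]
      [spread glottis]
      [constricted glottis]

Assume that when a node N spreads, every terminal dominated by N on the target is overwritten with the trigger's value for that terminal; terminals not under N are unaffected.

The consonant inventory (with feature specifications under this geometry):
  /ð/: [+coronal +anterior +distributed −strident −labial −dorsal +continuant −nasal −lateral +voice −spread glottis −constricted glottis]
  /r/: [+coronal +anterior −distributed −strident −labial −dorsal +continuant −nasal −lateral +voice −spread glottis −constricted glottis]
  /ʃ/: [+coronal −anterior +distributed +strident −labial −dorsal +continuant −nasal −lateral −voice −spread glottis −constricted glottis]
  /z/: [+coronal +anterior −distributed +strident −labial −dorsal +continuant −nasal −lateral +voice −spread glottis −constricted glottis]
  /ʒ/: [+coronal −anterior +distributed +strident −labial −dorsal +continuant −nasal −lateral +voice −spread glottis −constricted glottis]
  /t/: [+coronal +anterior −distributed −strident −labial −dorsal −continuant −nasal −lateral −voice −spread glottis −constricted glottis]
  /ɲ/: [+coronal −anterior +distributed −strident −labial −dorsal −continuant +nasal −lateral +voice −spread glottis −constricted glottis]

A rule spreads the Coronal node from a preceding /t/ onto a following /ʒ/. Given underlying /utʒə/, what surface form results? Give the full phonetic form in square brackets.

[utrə]

The Coronal node dominates the terminals [coronal], [anterior], [distributed], [strident].
The target acquires /t/'s values for everything under Coronal — [+coronal], [+anterior], [−distributed], [−strident] — while keeping its own [labial], [dorsal], [continuant], ….
This feature bundle is that of [r], so /utʒə/ surfaces as [utrə].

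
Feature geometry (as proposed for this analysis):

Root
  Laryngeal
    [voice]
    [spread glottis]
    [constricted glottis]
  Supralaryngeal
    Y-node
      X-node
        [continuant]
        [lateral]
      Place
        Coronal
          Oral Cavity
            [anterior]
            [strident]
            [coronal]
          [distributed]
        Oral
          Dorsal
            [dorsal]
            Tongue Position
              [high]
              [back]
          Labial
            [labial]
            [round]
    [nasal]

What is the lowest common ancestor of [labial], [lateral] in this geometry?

Y-node

[labial]: Root ▹ Supralaryngeal ▹ Y-node ▹ Place ▹ Oral ▹ Labial ▹ [labial].
[lateral]: Root ▹ Supralaryngeal ▹ Y-node ▹ X-node ▹ [lateral].
The lowest node appearing on every path is Y-node; each proper daughter of Y-node fails to dominate at least one of the listed features.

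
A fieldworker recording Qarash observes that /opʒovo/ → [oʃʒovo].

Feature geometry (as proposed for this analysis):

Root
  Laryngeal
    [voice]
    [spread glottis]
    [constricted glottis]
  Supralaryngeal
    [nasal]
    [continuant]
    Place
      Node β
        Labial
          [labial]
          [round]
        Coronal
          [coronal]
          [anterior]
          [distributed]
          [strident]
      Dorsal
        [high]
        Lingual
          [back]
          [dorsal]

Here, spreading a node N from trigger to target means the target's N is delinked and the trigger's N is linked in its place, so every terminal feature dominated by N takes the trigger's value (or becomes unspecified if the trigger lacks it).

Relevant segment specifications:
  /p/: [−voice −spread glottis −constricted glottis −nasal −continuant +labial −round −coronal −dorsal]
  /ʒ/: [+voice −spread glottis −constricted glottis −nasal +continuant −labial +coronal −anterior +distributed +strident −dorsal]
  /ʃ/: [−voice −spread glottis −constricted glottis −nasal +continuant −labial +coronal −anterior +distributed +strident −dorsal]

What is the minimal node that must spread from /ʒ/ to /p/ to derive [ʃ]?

Supralaryngeal

Comparing /p/ with its surface form [ʃ], the features that change are [continuant], [labial], [round], [coronal], [anterior], [distributed], [strident].
In this geometry the lowest node dominating all of them is Supralaryngeal: every daughter of Supralaryngeal dominates only a proper subset, so no lower node suffices.
Spreading Supralaryngeal from /ʒ/ overwrites each of those terminals with /ʒ/'s values, yielding exactly [ʃ].
Had Root spread, [voice] would have taken /ʒ/'s value; it stays as in /p/, confirming the spreading constituent is exactly Supralaryngeal.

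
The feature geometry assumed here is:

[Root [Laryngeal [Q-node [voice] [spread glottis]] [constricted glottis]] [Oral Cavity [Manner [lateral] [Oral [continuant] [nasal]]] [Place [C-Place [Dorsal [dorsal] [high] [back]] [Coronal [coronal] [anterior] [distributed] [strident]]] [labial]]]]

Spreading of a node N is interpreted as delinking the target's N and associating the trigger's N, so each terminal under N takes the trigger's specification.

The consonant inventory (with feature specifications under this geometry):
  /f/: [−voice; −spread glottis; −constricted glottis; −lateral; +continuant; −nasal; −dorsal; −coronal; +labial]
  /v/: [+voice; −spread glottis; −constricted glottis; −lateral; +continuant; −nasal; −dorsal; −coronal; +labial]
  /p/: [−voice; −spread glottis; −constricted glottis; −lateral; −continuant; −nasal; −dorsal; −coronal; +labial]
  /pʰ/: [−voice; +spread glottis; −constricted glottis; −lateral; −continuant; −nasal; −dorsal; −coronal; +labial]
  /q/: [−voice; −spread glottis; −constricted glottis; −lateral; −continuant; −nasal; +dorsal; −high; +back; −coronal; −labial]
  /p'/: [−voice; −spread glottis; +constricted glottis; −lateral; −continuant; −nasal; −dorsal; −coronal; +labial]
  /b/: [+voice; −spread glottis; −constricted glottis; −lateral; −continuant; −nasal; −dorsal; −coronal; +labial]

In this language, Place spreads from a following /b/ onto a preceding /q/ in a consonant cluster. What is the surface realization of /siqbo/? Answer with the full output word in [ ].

[sipbo]

Place immediately or transitively dominates [dorsal], [high], [back], [coronal], [anterior], [distributed], [strident], [labial].
After delinking /q/'s Place and linking /b/'s, the affected terminals become [−dorsal], [−coronal], [+labial]; [voice], [spread glottis], [constricted glottis], … (outside Place) are retained from /q/.
This feature bundle is that of [p], so /siqbo/ surfaces as [sipbo].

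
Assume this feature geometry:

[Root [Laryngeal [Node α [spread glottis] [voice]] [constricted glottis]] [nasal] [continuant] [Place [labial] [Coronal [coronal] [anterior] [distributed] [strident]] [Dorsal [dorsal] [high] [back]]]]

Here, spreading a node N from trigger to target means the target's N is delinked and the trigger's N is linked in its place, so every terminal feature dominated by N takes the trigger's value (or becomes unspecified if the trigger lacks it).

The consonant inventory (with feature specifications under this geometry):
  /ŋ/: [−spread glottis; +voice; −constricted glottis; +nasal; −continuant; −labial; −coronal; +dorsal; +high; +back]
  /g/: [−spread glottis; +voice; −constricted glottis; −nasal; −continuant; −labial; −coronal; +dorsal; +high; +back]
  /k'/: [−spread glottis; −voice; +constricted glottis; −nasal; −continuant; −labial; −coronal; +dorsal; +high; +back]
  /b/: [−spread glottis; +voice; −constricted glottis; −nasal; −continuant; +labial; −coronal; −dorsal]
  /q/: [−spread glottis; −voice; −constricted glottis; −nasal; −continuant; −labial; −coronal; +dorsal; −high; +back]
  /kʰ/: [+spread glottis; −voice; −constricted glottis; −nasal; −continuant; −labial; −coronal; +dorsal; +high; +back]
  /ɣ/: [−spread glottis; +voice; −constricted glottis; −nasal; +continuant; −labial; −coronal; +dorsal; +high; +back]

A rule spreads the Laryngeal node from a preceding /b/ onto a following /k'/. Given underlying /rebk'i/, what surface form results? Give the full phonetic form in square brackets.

Terminals under Laryngeal in this geometry: [spread glottis], [voice], [constricted glottis].
After delinking /k'/'s Laryngeal and linking /b/'s, the affected terminals become [−spread glottis], [+voice], [−constricted glottis]; [nasal], [continuant], [labial], … (outside Laryngeal) are retained from /k'/.
The resulting bundle matches /g/ in the inventory; substituting it for /k'/ gives [rebgi].

[rebgi]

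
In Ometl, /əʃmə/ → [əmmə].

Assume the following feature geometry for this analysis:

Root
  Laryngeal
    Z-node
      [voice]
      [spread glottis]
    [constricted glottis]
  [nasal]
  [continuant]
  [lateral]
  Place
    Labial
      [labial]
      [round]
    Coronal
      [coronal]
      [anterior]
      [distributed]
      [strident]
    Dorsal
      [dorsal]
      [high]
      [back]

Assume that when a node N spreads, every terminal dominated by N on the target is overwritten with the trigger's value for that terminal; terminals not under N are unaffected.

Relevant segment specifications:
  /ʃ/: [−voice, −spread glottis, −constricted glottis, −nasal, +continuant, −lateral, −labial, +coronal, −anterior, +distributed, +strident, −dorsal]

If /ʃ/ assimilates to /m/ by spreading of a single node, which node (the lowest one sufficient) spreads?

Root

The alternation /ʃ/ → [m] changes [voice], [nasal], [continuant], [labial], [round], [coronal], [anterior], [distributed], [strident] and nothing else.
In this geometry the lowest node dominating all of them is Root: every daughter of Root dominates only a proper subset, so no lower node suffices.
If Root spreads, every terminal under it takes /m/'s value, producing [m] as observed.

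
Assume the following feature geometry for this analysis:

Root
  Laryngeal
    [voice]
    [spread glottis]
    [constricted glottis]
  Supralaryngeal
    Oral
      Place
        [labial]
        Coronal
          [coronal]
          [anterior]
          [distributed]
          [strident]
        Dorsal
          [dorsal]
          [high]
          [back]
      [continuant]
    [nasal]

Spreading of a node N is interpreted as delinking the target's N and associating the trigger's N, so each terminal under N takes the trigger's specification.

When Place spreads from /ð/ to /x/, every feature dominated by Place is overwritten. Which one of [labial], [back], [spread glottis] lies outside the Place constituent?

[spread glottis]

Place dominates exactly [labial], [coronal], [anterior], [distributed], [strident], [dorsal], [high], [back].
Spreading Place replaces [back], [labial] with the trigger's values, since each sits inside the Place constituent.
[spread glottis] attaches under Laryngeal, not under Place, so /x/ retains its own value for [spread glottis].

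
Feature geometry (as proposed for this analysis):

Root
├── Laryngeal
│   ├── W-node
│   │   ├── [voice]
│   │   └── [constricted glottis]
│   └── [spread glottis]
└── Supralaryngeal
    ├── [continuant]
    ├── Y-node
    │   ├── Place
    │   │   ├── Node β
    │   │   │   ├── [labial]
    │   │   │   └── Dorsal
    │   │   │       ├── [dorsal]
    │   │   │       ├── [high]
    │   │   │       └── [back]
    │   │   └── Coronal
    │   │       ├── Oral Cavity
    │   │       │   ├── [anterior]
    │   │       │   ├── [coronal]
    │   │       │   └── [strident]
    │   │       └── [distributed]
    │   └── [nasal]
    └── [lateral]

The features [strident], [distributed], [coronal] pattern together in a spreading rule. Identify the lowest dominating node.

Coronal

[strident] lies under Oral Cavity (below Supralaryngeal).
[distributed] lies under Coronal (below Supralaryngeal).
[coronal]: Root ▹ Supralaryngeal ▹ Y-node ▹ Place ▹ Coronal ▹ Oral Cavity ▹ [coronal].
The lowest node appearing on every path is Coronal; each proper daughter of Coronal fails to dominate at least one of the listed features.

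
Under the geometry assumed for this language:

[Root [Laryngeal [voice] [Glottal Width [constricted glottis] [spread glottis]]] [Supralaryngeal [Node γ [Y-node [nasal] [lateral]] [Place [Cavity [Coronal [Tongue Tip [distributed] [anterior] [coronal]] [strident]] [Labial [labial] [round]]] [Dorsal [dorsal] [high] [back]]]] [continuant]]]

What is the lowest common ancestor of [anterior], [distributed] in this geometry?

Tongue Tip

[anterior] lies under Tongue Tip (below Supralaryngeal).
[distributed] lies under Tongue Tip (below Supralaryngeal).
Tongue Tip is the lowest common ancestor — every listed feature sits under it, and no single subconstituent of Tongue Tip covers them all.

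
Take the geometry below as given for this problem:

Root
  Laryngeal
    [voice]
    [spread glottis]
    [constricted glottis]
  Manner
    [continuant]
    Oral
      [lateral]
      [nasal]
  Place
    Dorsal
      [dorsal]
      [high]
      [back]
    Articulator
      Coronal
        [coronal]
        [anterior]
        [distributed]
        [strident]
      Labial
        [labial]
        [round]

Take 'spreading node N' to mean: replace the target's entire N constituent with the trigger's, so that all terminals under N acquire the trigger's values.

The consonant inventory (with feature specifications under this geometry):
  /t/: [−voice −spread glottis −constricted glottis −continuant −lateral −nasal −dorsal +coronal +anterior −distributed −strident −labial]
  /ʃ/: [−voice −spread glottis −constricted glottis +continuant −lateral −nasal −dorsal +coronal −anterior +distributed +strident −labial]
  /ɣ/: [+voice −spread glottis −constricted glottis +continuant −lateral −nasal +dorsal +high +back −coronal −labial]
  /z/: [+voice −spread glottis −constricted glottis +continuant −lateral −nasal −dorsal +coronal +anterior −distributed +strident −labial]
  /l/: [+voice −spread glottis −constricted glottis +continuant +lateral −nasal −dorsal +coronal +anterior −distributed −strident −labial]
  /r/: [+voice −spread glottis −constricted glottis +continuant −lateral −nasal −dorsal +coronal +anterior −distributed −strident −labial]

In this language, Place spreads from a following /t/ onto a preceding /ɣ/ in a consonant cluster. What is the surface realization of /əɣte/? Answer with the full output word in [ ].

Terminals under Place in this geometry: [dorsal], [high], [back], [coronal], [anterior], [distributed], [strident], [labial], [round].
The target acquires /t/'s values for everything under Place — [−dorsal], [+coronal], [+anterior], [−distributed], [−strident], [−labial] — while keeping its own [voice], [spread glottis], [constricted glottis], ….
The resulting bundle matches /r/ in the inventory; substituting it for /ɣ/ gives [ərte].

[ərte]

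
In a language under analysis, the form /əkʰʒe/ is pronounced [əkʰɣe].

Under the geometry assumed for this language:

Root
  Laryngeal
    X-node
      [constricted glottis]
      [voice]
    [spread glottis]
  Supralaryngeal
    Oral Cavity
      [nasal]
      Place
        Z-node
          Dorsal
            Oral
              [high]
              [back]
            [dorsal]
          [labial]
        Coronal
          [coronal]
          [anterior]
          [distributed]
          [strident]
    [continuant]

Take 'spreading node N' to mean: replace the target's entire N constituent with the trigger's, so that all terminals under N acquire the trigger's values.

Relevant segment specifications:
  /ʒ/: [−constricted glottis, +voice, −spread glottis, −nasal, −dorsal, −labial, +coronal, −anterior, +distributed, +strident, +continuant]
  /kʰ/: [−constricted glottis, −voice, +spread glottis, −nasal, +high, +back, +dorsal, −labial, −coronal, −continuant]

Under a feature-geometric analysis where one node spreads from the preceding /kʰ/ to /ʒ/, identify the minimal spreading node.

Place

The alternation /ʒ/ → [ɣ] changes [coronal], [anterior], [distributed], [strident], [dorsal], [high], [back] and nothing else.
These terminals are all dominated by Place, and no proper subconstituent of Place covers them all; Place is their lowest common ancestor.
Spreading Place from /kʰ/ overwrites each of those terminals with /kʰ/'s values, yielding exactly [ɣ].
Features on which the two segments disagree outside Place, such as [voice], [continuant], are unchanged — nothing dominating them spread, and Place is the minimal sufficient constituent.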